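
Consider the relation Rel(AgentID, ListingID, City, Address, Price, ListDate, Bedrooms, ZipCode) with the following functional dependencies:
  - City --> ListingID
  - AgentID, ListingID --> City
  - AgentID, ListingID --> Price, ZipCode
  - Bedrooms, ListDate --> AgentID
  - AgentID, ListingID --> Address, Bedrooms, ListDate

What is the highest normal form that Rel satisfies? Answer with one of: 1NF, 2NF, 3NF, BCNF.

3NF

Candidate keys: {AgentID, City}, {AgentID, ListingID}, {Bedrooms, City, ListDate}, {Bedrooms, ListDate, ListingID}. Prime attributes: {AgentID, Bedrooms, City, ListDate, ListingID}.
For City --> ListingID we have {City}⁺ = {City, ListingID}; {City} is not a superkey, so BCNF fails.
Since {ListingID} ⊆ prime attributes and every other non-superkey FD also has a prime right side, the schema is in 3NF.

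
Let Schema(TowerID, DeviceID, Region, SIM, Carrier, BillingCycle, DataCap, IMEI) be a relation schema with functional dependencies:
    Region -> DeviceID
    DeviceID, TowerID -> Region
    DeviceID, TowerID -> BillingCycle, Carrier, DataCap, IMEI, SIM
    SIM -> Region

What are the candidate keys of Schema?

{DeviceID, TowerID}, {Region, TowerID}, {SIM, TowerID}

{TowerID} never appears on the right of any FD, so every key must include it.
{DeviceID, TowerID}⁺ = {BillingCycle, Carrier, DataCap, DeviceID, IMEI, Region, SIM, TowerID} — all of the relation — so {DeviceID, TowerID} is a candidate key.
{Region, TowerID}⁺ = {BillingCycle, Carrier, DataCap, DeviceID, IMEI, Region, SIM, TowerID} — all of the relation — so {Region, TowerID} is a candidate key.
{SIM, TowerID}⁺ = {BillingCycle, Carrier, DataCap, DeviceID, IMEI, Region, SIM, TowerID} — all of the relation — so {SIM, TowerID} is a candidate key.
No proper subset of any of these is a key, and no other minimal superkey exists.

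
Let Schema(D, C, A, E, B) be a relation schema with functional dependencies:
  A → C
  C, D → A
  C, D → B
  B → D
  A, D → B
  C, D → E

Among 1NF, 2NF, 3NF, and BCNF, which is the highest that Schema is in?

3NF

Candidate keys: {A, B}, {A, D}, {B, C}, {C, D}. Prime attributes: {A, B, C, D}.
A → C: {A}⁺ = {A, C}, which is not all of the attributes, so the left side is not a superkey — BCNF is violated.
Its right-hand attributes {C} are all prime, as are those of every other non-superkey FD — the relation is in 3NF.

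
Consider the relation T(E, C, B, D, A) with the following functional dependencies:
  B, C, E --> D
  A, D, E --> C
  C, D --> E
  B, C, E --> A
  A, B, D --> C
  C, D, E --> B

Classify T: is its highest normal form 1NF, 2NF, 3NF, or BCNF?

Candidate keys: {A, B, D}, {A, D, E}, {B, C, E}, {C, D}. Prime attributes: {A, B, C, D, E}.
Each dependency's left side is a superkey — BCNF holds.

BCNF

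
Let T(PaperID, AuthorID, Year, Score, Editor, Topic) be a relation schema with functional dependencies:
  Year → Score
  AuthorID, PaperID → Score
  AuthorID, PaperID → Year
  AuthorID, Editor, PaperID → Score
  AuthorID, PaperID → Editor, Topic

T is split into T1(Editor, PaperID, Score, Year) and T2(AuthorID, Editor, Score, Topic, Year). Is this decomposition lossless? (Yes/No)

The shared attributes are {Editor, Score, Year} and {Editor, Score, Year}⁺ = {Editor, Score, Year}.
T1 ⊄ {Editor, Score, Year} and T2 ⊄ {Editor, Score, Year}, so the split is lossy.

No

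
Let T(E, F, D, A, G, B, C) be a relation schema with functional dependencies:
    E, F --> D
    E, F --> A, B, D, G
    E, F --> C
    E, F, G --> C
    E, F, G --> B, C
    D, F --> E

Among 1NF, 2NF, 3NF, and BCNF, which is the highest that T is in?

BCNF

Candidate keys: {D, F}, {E, F}. Prime attributes: {D, E, F}.
The left-hand side of every FD is a superkey, so BCNF is satisfied.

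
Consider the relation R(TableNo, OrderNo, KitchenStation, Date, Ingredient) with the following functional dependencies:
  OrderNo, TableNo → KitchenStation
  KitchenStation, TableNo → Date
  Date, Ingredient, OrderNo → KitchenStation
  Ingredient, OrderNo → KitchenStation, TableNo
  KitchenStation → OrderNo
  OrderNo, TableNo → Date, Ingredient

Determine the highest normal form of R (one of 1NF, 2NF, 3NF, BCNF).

3NF

Candidate keys: {Ingredient, KitchenStation}, {Ingredient, OrderNo}, {KitchenStation, TableNo}, {OrderNo, TableNo}. Prime attributes: {Ingredient, KitchenStation, OrderNo, TableNo}.
For KitchenStation → OrderNo we have {KitchenStation}⁺ = {KitchenStation, OrderNo}; {KitchenStation} is not a superkey, so BCNF fails.
Its right-hand attributes {OrderNo} are all prime, as are those of every other non-superkey FD — the relation is in 3NF.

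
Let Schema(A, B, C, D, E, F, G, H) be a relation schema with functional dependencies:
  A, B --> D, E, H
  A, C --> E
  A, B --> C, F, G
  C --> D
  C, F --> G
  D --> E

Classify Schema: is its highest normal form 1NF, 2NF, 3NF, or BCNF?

Candidate key: {A, B}. Prime attributes: {A, B}.
For A, C --> E we have {A, C}⁺ = {A, C, D, E}; {A, C} is not a superkey, so BCNF fails.
A, C --> E has non-prime {E} on the right and a non-superkey on the left, so 3NF fails.
Checking every proper subset of each key, none determines a non-prime attribute — 2NF is satisfied.

2NF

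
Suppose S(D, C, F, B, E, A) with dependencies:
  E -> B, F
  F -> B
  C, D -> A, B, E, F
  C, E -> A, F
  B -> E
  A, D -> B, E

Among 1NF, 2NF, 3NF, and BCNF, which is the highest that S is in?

Candidate key: {C, D}. Prime attributes: {C, D}.
For E -> B, F we have {E}⁺ = {B, E, F}; {E} is not a superkey, so BCNF fails.
E -> B, F has non-prime {B, F} on the right and a non-superkey on the left, so 3NF fails.
Checking every proper subset of each key, none determines a non-prime attribute — 2NF is satisfied.

2NF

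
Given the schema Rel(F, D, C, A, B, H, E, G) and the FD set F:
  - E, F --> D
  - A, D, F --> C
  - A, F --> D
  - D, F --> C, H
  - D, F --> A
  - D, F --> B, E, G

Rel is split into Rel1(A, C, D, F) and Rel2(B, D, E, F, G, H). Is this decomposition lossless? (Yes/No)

Yes

Common attributes: {D, F}; their closure is {A, B, C, D, E, F, G, H}.
Since Rel1 ⊆ {A, B, C, D, E, F, G, H}, the intersection is a superkey of Rel1; the decomposition is lossless.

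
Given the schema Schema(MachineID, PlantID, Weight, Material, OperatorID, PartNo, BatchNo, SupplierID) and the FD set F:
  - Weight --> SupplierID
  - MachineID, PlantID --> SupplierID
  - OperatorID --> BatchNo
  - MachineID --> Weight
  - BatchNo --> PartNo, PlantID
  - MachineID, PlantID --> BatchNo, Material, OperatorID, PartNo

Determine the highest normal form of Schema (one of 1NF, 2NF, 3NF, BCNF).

Candidate keys: {BatchNo, MachineID}, {MachineID, OperatorID}, {MachineID, PlantID}. Prime attributes: {BatchNo, MachineID, OperatorID, PlantID}.
Weight --> SupplierID breaks BCNF: {Weight}⁺ = {SupplierID, Weight}, so {Weight} is not a superkey.
Because {SupplierID} is non-prime and the left side of Weight --> SupplierID is not a superkey, the relation is not in 3NF.
The proper key subset {BatchNo} of {BatchNo, MachineID} determines non-prime {PartNo}, so the relation is not even in 2NF.

1NF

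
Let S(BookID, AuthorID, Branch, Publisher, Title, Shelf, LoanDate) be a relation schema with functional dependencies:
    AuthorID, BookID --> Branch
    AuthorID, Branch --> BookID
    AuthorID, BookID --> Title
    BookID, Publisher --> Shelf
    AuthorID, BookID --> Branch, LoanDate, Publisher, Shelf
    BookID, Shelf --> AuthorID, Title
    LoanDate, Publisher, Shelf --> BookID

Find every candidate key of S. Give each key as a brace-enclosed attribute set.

{AuthorID, BookID}, {AuthorID, Branch}, {BookID, Publisher}, {BookID, Shelf}, {LoanDate, Publisher, Shelf}

{AuthorID, BookID}⁺ = {AuthorID, BookID, Branch, LoanDate, Publisher, Shelf, Title} — all of the relation — so {AuthorID, BookID} is a candidate key.
{AuthorID, Branch}⁺ = {AuthorID, BookID, Branch, LoanDate, Publisher, Shelf, Title} — all of the relation — so {AuthorID, Branch} is a candidate key.
{BookID, Publisher}⁺ = {AuthorID, BookID, Branch, LoanDate, Publisher, Shelf, Title} — all of the relation — so {BookID, Publisher} is a candidate key.
{BookID, Shelf}⁺ = {AuthorID, BookID, Branch, LoanDate, Publisher, Shelf, Title} — all of the relation — so {BookID, Shelf} is a candidate key.
{LoanDate, Publisher, Shelf}⁺ = {AuthorID, BookID, Branch, LoanDate, Publisher, Shelf, Title} — all of the relation — so {LoanDate, Publisher, Shelf} is a candidate key.
Any other superkey properly contains one of these, so there are no further candidate keys.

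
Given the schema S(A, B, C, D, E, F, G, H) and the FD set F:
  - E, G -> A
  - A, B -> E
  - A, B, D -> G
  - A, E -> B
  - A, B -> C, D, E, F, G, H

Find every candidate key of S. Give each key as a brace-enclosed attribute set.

{A, B}⁺ = {A, B, C, D, E, F, G, H}, which is every attribute, so {A, B} is a candidate key.
{A, E}⁺ = {A, B, C, D, E, F, G, H}, which is every attribute, so {A, E} is a candidate key.
{E, G}⁺ = {A, B, C, D, E, F, G, H}, which is every attribute, so {E, G} is a candidate key.
These are minimal and exhaustive — every other superkey contains one of them.

{A, B}, {A, E}, {E, G}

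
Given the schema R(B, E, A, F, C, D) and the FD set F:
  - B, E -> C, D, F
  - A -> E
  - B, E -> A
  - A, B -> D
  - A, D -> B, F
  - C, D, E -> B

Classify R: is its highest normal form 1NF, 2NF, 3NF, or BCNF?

Candidate keys: {A, B}, {A, D}, {B, E}, {C, D, E}. Prime attributes: {A, B, C, D, E}.
For A -> E we have {A}⁺ = {A, E}; {A} is not a superkey, so BCNF fails.
Since {E} ⊆ prime attributes and every other non-superkey FD also has a prime right side, the schema is in 3NF.

3NF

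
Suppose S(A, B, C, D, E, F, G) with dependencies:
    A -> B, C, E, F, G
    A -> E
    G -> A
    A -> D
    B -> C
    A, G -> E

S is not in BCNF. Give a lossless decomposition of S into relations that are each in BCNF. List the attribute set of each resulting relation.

Candidate keys of the original relation: {A}, {G}.
In {A, B, C, D, E, F, G}, {B} is not a superkey ({B}⁺ restricted to this set is {B, C}), so split on B -> C into {B, C} and {A, B, D, E, F, G}.
{B, C}: every determinant is a superkey — BCNF.
{A, B, D, E, F, G}: every determinant is a superkey — BCNF.

{A, B, D, E, F, G}; {B, C}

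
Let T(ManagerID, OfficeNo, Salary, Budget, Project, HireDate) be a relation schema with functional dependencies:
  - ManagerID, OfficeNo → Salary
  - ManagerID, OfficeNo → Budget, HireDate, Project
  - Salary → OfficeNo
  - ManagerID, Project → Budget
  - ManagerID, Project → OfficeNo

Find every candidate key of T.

{ManagerID, OfficeNo}, {ManagerID, Project}, {ManagerID, Salary}

{ManagerID} never appears on the right of any FD, so every key must include it.
Closure of {ManagerID, OfficeNo} is {Budget, HireDate, ManagerID, OfficeNo, Project, Salary}, the whole schema; {ManagerID, OfficeNo} is a candidate key.
Closure of {ManagerID, Project} is {Budget, HireDate, ManagerID, OfficeNo, Project, Salary}, the whole schema; {ManagerID, Project} is a candidate key.
Closure of {ManagerID, Salary} is {Budget, HireDate, ManagerID, OfficeNo, Project, Salary}, the whole schema; {ManagerID, Salary} is a candidate key.
Any other superkey properly contains one of these, so there are no further candidate keys.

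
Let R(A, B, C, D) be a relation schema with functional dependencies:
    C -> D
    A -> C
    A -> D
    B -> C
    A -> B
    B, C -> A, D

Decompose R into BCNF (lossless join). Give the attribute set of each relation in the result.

{A, B, C}; {C, D}

Candidate keys of the original relation: {A}, {B}.
Within {A, B, C, D}: {C}⁺ ∩ {A, B, C, D} = {C, D}, not the whole set, so C -> D violates BCNF; decompose into {C, D} and {A, B, C}.
{C, D} is in BCNF.
{A, B, C} is in BCNF.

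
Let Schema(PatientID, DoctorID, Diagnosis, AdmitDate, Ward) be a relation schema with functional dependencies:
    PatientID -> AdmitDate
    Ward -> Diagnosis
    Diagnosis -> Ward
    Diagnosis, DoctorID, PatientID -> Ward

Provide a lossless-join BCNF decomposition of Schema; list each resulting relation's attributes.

Candidate keys of the original relation: {Diagnosis, DoctorID, PatientID}, {DoctorID, PatientID, Ward}.
In {AdmitDate, Diagnosis, DoctorID, PatientID, Ward}, {PatientID} is not a superkey ({PatientID}⁺ restricted to this set is {AdmitDate, PatientID}), so split on PatientID -> AdmitDate into {AdmitDate, PatientID} and {Diagnosis, DoctorID, PatientID, Ward}.
{AdmitDate, PatientID} has no BCNF violation.
In {Diagnosis, DoctorID, PatientID, Ward}, {Ward} is not a superkey ({Ward}⁺ restricted to this set is {Diagnosis, Ward}), so split on Ward -> Diagnosis into {Diagnosis, Ward} and {DoctorID, PatientID, Ward}.
{Diagnosis, Ward} has no BCNF violation.
{DoctorID, PatientID, Ward} has no BCNF violation.

{AdmitDate, PatientID}; {Diagnosis, Ward}; {DoctorID, PatientID, Ward}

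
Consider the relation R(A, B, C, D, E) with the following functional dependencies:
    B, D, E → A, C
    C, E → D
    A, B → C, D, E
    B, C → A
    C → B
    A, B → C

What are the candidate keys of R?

{C}⁺ = {A, B, C, D, E}, which is every attribute, so {C} is a candidate key.
{A, B}⁺ = {A, B, C, D, E}, which is every attribute, so {A, B} is a candidate key.
{B, D, E}⁺ = {A, B, C, D, E}, which is every attribute, so {B, D, E} is a candidate key.
These are minimal and exhaustive — every other superkey contains one of them.

{A, B}, {B, D, E}, {C}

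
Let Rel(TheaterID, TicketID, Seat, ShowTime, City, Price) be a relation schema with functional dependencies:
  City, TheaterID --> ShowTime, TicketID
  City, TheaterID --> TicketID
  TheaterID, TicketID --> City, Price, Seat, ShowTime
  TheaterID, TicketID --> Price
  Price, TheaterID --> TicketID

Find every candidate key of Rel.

{TheaterID} never appears on the right of any FD, so every key must include it.
{City, TheaterID}⁺ = {City, Price, Seat, ShowTime, TheaterID, TicketID} — all of the relation — so {City, TheaterID} is a candidate key.
{Price, TheaterID}⁺ = {City, Price, Seat, ShowTime, TheaterID, TicketID} — all of the relation — so {Price, TheaterID} is a candidate key.
{TheaterID, TicketID}⁺ = {City, Price, Seat, ShowTime, TheaterID, TicketID} — all of the relation — so {TheaterID, TicketID} is a candidate key.
These are minimal and exhaustive — every other superkey contains one of them.

{City, TheaterID}, {Price, TheaterID}, {TheaterID, TicketID}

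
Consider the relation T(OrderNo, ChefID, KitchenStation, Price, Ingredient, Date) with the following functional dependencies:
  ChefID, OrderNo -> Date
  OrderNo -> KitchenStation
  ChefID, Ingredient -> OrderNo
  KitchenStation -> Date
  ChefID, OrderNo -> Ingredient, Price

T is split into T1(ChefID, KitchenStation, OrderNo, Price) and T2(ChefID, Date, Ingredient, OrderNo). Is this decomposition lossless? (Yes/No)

Yes

The shared attributes are {ChefID, OrderNo} and {ChefID, OrderNo}⁺ = {ChefID, Date, Ingredient, KitchenStation, OrderNo, Price}.
This includes all of T1, so the common attributes are a superkey of T1 — the join is lossless.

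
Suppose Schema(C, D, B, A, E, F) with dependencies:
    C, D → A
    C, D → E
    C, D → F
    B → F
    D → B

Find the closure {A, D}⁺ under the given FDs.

Start with {A, D}.
D → B applies; add {B} → now {A, B, D}.
B → F applies; add {F} → now {A, B, D, F}.
No further FD applies.

{A, B, D, F}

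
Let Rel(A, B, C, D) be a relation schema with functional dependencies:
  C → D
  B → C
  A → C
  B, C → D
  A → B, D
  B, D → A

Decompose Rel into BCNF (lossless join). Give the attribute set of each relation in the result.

{A, B, C}; {C, D}

Candidate keys of the original relation: {A}, {B}.
Within {A, B, C, D}: {C}⁺ ∩ {A, B, C, D} = {C, D}, not the whole set, so C → D violates BCNF; decompose into {C, D} and {A, B, C}.
{C, D} is in BCNF.
{A, B, C} is in BCNF.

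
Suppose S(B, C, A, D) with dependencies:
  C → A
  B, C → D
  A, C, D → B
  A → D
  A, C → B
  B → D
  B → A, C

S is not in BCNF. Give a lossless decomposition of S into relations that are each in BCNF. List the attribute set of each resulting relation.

{A, B, C}; {A, D}

Candidate keys of the original relation: {B}, {C}.
Within {A, B, C, D}: {A}⁺ ∩ {A, B, C, D} = {A, D}, not the whole set, so A → D violates BCNF; decompose into {A, D} and {A, B, C}.
{A, D}: every determinant is a superkey — BCNF.
{A, B, C}: every determinant is a superkey — BCNF.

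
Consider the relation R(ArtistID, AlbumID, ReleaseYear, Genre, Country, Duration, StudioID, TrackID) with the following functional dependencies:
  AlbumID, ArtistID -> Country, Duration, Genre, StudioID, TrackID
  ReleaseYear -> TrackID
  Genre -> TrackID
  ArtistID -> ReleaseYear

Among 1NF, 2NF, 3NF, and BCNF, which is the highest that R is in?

Candidate key: {AlbumID, ArtistID}. Prime attributes: {AlbumID, ArtistID}.
For ReleaseYear -> TrackID we have {ReleaseYear}⁺ = {ReleaseYear, TrackID}; {ReleaseYear} is not a superkey, so BCNF fails.
Because {TrackID} is non-prime and the left side of ReleaseYear -> TrackID is not a superkey, the relation is not in 3NF.
Since {ArtistID} ⊂ {AlbumID, ArtistID} and {ArtistID}⁺ ⊇ {ReleaseYear, TrackID} with {ReleaseYear, TrackID} non-prime, there is a partial dependency; 2NF fails.

1NF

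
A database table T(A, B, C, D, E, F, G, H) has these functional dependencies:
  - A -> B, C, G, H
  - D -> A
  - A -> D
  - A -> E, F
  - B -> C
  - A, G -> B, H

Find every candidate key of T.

{A}, {D}

Closure of {A} is {A, B, C, D, E, F, G, H}, the whole schema; {A} is a candidate key.
Closure of {D} is {A, B, C, D, E, F, G, H}, the whole schema; {D} is a candidate key.
These are minimal and exhaustive — every other superkey contains one of them.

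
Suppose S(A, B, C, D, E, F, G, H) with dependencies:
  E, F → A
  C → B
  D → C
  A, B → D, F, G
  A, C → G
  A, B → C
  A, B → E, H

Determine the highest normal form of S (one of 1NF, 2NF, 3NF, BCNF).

Candidate keys: {A, B}, {A, C}, {A, D}, {B, E, F}, {C, E, F}, {D, E, F}. Prime attributes: {A, B, C, D, E, F}.
E, F → A breaks BCNF: {E, F}⁺ = {A, E, F}, so {E, F} is not a superkey.
Since {A} ⊆ prime attributes and every other non-superkey FD also has a prime right side, the schema is in 3NF.

3NF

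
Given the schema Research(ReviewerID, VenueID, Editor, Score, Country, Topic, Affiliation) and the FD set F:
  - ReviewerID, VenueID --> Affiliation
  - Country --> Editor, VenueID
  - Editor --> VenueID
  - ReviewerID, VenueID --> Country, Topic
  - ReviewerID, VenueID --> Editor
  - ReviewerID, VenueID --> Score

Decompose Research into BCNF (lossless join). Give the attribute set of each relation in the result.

{Affiliation, Country, ReviewerID, Score, Topic}; {Country, Editor}; {Editor, VenueID}

Candidate keys of the original relation: {Country, ReviewerID}, {Editor, ReviewerID}, {ReviewerID, VenueID}.
Within {Affiliation, Country, Editor, ReviewerID, Score, Topic, VenueID}: {Country}⁺ ∩ {Affiliation, Country, Editor, ReviewerID, Score, Topic, VenueID} = {Country, Editor, VenueID}, not the whole set, so Country --> Editor, VenueID violates BCNF; decompose into {Country, Editor, VenueID} and {Affiliation, Country, ReviewerID, Score, Topic}.
Within {Country, Editor, VenueID}: {Editor}⁺ ∩ {Country, Editor, VenueID} = {Editor, VenueID}, not the whole set, so Editor --> VenueID violates BCNF; decompose into {Editor, VenueID} and {Country, Editor}.
{Editor, VenueID} has no BCNF violation.
{Country, Editor} has no BCNF violation.
{Affiliation, Country, ReviewerID, Score, Topic} has no BCNF violation.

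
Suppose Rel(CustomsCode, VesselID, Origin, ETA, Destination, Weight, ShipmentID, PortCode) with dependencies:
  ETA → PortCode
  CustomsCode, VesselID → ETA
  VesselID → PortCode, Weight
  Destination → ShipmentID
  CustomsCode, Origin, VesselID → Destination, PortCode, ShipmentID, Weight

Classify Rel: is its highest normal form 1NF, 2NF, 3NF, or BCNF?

1NF

Candidate key: {CustomsCode, Origin, VesselID}. Prime attributes: {CustomsCode, Origin, VesselID}.
For ETA → PortCode we have {ETA}⁺ = {ETA, PortCode}; {ETA} is not a superkey, so BCNF fails.
ETA → PortCode has non-prime {PortCode} on the right and a non-superkey on the left, so 3NF fails.
{VesselID} is a proper subset of the key {CustomsCode, Origin, VesselID}, and {VesselID}⁺ contains the non-prime attributes {PortCode, Weight} — a partial dependency, so 2NF is violated.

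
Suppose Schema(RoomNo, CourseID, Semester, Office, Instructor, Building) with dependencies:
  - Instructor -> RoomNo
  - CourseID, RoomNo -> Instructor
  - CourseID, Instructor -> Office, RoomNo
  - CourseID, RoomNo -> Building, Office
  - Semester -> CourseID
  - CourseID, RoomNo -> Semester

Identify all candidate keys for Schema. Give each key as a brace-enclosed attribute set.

{CourseID, Instructor}, {CourseID, RoomNo}, {Instructor, Semester}, {RoomNo, Semester}

{CourseID, Instructor} is a candidate key since {CourseID, Instructor}⁺ = {Building, CourseID, Instructor, Office, RoomNo, Semester} covers every attribute.
{CourseID, RoomNo} is a candidate key since {CourseID, RoomNo}⁺ = {Building, CourseID, Instructor, Office, RoomNo, Semester} covers every attribute.
{Instructor, Semester} is a candidate key since {Instructor, Semester}⁺ = {Building, CourseID, Instructor, Office, RoomNo, Semester} covers every attribute.
{RoomNo, Semester} is a candidate key since {RoomNo, Semester}⁺ = {Building, CourseID, Instructor, Office, RoomNo, Semester} covers every attribute.
Any other superkey properly contains one of these, so there are no further candidate keys.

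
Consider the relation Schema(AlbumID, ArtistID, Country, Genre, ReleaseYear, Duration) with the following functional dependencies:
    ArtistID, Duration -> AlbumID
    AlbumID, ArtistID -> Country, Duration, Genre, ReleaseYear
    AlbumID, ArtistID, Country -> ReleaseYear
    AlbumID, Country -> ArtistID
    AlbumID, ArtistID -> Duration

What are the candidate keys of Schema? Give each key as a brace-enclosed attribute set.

{AlbumID, ArtistID}, {AlbumID, Country}, {ArtistID, Duration}

Closure of {AlbumID, ArtistID} is {AlbumID, ArtistID, Country, Duration, Genre, ReleaseYear}, the whole schema; {AlbumID, ArtistID} is a candidate key.
Closure of {AlbumID, Country} is {AlbumID, ArtistID, Country, Duration, Genre, ReleaseYear}, the whole schema; {AlbumID, Country} is a candidate key.
Closure of {ArtistID, Duration} is {AlbumID, ArtistID, Country, Duration, Genre, ReleaseYear}, the whole schema; {ArtistID, Duration} is a candidate key.
Any other superkey properly contains one of these, so there are no further candidate keys.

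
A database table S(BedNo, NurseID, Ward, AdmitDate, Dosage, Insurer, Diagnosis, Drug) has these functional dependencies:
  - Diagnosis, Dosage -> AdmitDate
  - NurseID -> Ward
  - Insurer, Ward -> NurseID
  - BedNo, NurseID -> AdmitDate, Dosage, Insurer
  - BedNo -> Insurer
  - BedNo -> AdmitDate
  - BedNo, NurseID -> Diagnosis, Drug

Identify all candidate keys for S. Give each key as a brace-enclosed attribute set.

Attributes never on any right-hand side: {BedNo} — every candidate key must contain it.
{BedNo, NurseID} is a candidate key since {BedNo, NurseID}⁺ = {AdmitDate, BedNo, Diagnosis, Dosage, Drug, Insurer, NurseID, Ward} covers every attribute.
{BedNo, Ward} is a candidate key since {BedNo, Ward}⁺ = {AdmitDate, BedNo, Diagnosis, Dosage, Drug, Insurer, NurseID, Ward} covers every attribute.
No proper subset of any of these is a key, and no other minimal superkey exists.

{BedNo, NurseID}, {BedNo, Ward}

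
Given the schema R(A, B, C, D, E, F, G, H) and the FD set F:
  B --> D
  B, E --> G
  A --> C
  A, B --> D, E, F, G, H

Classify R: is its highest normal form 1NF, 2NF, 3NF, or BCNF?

Candidate key: {A, B}. Prime attributes: {A, B}.
B --> D breaks BCNF: {B}⁺ = {B, D}, so {B} is not a superkey.
B --> D determines the non-prime attribute {D} from a non-superkey — 3NF is violated.
{A} is a proper subset of the key {A, B}, and {A}⁺ contains the non-prime attribute {C} — a partial dependency, so 2NF is violated.

1NF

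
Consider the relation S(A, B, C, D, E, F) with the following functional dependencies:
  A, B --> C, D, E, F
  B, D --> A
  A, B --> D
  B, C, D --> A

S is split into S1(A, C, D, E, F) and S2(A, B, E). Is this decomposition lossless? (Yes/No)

No

S1 ∩ S2 = {A, E}; its closure under F is {A, E}.
Neither S1 nor S2 is contained in that closure, so the decomposition is lossy.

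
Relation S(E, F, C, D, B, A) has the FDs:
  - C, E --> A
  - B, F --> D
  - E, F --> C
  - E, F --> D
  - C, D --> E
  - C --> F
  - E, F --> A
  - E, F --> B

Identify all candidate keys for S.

Closure of {B, C} is {A, B, C, D, E, F}, the whole schema; {B, C} is a candidate key.
Closure of {C, D} is {A, B, C, D, E, F}, the whole schema; {C, D} is a candidate key.
Closure of {C, E} is {A, B, C, D, E, F}, the whole schema; {C, E} is a candidate key.
Closure of {E, F} is {A, B, C, D, E, F}, the whole schema; {E, F} is a candidate key.
No proper subset of any of these is a key, and no other minimal superkey exists.

{B, C}, {C, D}, {C, E}, {E, F}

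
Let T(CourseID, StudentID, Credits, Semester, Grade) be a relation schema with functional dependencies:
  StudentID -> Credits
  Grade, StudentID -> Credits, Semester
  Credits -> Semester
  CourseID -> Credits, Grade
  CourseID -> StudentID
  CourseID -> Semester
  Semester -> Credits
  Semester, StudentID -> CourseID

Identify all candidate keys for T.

{CourseID}, {StudentID}

Closure of {CourseID} is {CourseID, Credits, Grade, Semester, StudentID}, the whole schema; {CourseID} is a candidate key.
Closure of {StudentID} is {CourseID, Credits, Grade, Semester, StudentID}, the whole schema; {StudentID} is a candidate key.
Any other superkey properly contains one of these, so there are no further candidate keys.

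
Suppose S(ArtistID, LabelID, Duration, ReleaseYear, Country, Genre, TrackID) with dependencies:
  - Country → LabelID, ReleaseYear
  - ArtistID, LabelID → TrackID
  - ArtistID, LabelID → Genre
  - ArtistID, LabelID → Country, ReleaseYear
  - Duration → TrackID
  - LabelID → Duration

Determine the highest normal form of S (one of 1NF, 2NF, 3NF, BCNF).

Candidate keys: {ArtistID, Country}, {ArtistID, LabelID}. Prime attributes: {ArtistID, Country, LabelID}.
Country → LabelID, ReleaseYear breaks BCNF: {Country}⁺ = {Country, Duration, LabelID, ReleaseYear, TrackID}, so {Country} is not a superkey.
Country → LabelID, ReleaseYear has non-prime {ReleaseYear} on the right and a non-superkey on the left, so 3NF fails.
The proper key subset {Country} of {ArtistID, Country} determines non-prime {Duration, ReleaseYear, TrackID}, so the relation is not even in 2NF.

1NF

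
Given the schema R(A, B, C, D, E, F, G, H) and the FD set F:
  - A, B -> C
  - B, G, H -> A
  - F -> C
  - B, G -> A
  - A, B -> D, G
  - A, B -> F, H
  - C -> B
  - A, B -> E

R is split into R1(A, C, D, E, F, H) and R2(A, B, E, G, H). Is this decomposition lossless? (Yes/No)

The shared attributes are {A, E, H} and {A, E, H}⁺ = {A, E, H}.
The closure covers neither R1 nor R2 entirely; the join is not lossless.

No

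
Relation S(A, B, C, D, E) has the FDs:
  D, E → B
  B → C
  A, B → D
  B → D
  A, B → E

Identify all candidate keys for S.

{A, B}, {A, D, E}

Attributes never on any right-hand side: {A} — every candidate key must contain it.
{A, B}⁺ = {A, B, C, D, E} — all of the relation — so {A, B} is a candidate key.
{A, D, E}⁺ = {A, B, C, D, E} — all of the relation — so {A, D, E} is a candidate key.
Any other superkey properly contains one of these, so there are no further candidate keys.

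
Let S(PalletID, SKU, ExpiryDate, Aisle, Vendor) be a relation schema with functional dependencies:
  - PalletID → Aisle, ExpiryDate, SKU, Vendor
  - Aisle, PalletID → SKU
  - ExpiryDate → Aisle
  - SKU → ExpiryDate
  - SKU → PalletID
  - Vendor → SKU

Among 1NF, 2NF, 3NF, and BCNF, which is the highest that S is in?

Candidate keys: {PalletID}, {SKU}, {Vendor}. Prime attributes: {PalletID, SKU, Vendor}.
ExpiryDate → Aisle: {ExpiryDate}⁺ = {Aisle, ExpiryDate}, which is not all of the attributes, so the left side is not a superkey — BCNF is violated.
Because {Aisle} is non-prime and the left side of ExpiryDate → Aisle is not a superkey, the relation is not in 3NF.
All keys have size 1, which rules out partial dependencies — 2NF is satisfied.

2NF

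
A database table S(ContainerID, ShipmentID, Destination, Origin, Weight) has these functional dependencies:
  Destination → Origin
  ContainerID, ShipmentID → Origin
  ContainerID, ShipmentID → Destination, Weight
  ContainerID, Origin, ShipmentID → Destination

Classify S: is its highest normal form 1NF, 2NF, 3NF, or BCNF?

Candidate key: {ContainerID, ShipmentID}. Prime attributes: {ContainerID, ShipmentID}.
Destination → Origin: {Destination}⁺ = {Destination, Origin}, which is not all of the attributes, so the left side is not a superkey — BCNF is violated.
Because {Origin} is non-prime and the left side of Destination → Origin is not a superkey, the relation is not in 3NF.
Checking every proper subset of each key, none determines a non-prime attribute — 2NF is satisfied.

2NF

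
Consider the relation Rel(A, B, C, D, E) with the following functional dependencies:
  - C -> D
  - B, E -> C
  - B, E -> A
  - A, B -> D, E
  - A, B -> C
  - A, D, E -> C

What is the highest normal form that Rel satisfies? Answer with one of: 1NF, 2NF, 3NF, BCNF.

Candidate keys: {A, B}, {B, E}. Prime attributes: {A, B, E}.
For C -> D we have {C}⁺ = {C, D}; {C} is not a superkey, so BCNF fails.
C -> D has non-prime {D} on the right and a non-superkey on the left, so 3NF fails.
Checking every proper subset of each key, none determines a non-prime attribute — 2NF is satisfied.

2NF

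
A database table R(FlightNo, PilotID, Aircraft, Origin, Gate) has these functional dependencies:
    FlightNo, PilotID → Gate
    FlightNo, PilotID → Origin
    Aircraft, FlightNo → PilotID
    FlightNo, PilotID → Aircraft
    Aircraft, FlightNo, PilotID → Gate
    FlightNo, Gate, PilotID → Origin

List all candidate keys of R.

{FlightNo} never appears on the right of any FD, so every key must include it.
{Aircraft, FlightNo}⁺ = {Aircraft, FlightNo, Gate, Origin, PilotID}, which is every attribute, so {Aircraft, FlightNo} is a candidate key.
{FlightNo, PilotID}⁺ = {Aircraft, FlightNo, Gate, Origin, PilotID}, which is every attribute, so {FlightNo, PilotID} is a candidate key.
No proper subset of any of these is a key, and no other minimal superkey exists.

{Aircraft, FlightNo}, {FlightNo, PilotID}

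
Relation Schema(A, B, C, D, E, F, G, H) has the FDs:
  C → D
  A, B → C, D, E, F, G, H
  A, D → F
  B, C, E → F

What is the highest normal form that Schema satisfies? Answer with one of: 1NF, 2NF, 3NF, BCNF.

Candidate key: {A, B}. Prime attributes: {A, B}.
C → D breaks BCNF: {C}⁺ = {C, D}, so {C} is not a superkey.
C → D determines the non-prime attribute {D} from a non-superkey — 3NF is violated.
Checking every proper subset of each key, none determines a non-prime attribute — 2NF is satisfied.

2NF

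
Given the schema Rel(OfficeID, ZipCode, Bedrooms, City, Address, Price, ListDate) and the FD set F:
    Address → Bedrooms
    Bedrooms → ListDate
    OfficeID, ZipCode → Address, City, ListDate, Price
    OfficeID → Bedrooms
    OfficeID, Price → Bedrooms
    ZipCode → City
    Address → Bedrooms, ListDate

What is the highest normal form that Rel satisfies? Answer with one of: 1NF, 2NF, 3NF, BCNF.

1NF

Candidate key: {OfficeID, ZipCode}. Prime attributes: {OfficeID, ZipCode}.
Address → Bedrooms: {Address}⁺ = {Address, Bedrooms, ListDate}, which is not all of the attributes, so the left side is not a superkey — BCNF is violated.
Address → Bedrooms determines the non-prime attribute {Bedrooms} from a non-superkey — 3NF is violated.
The proper key subset {OfficeID} of {OfficeID, ZipCode} determines non-prime {Bedrooms, ListDate}, so the relation is not even in 2NF.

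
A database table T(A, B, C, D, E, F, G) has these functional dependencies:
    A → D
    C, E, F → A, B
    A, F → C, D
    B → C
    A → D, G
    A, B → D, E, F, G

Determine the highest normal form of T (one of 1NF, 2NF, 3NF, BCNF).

1NF

Candidate keys: {A, B}, {A, E, F}, {B, E, F}, {C, E, F}. Prime attributes: {A, B, C, E, F}.
For A → D we have {A}⁺ = {A, D, G}; {A} is not a superkey, so BCNF fails.
A → D determines the non-prime attribute {D} from a non-superkey — 3NF is violated.
Since {A} ⊂ {A, B} and {A}⁺ ⊇ {D, G} with {D, G} non-prime, there is a partial dependency; 2NF fails.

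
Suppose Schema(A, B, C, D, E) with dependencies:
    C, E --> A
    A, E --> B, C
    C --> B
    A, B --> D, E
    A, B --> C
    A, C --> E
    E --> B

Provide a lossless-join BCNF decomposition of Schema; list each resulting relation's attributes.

Candidate keys of the original relation: {A, B}, {A, C}, {A, E}, {C, E}.
{A, B, C, D, E}: {C} determines {B, C} here but is not a superkey — split on C --> B, giving {B, C} and {A, C, D, E}.
{B, C} is in BCNF.
{A, C, D, E} is in BCNF.

{A, C, D, E}; {B, C}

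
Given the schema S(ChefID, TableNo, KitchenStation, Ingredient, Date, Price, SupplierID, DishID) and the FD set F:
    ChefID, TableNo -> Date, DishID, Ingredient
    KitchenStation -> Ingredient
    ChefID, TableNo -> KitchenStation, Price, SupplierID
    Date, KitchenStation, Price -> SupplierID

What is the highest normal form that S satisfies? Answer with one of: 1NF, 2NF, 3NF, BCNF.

2NF

Candidate key: {ChefID, TableNo}. Prime attributes: {ChefID, TableNo}.
KitchenStation -> Ingredient: {KitchenStation}⁺ = {Ingredient, KitchenStation}, which is not all of the attributes, so the left side is not a superkey — BCNF is violated.
KitchenStation -> Ingredient has non-prime {Ingredient} on the right and a non-superkey on the left, so 3NF fails.
No non-prime attribute depends on a proper subset of any candidate key, so 2NF holds.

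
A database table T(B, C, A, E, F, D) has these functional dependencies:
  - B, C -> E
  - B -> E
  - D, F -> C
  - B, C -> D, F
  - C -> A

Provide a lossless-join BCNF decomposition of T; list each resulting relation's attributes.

{A, C}; {B, D, F}; {B, E}; {C, D, F}

Candidate keys of the original relation: {B, C}, {B, D, F}.
In {A, B, C, D, E, F}, {B} is not a superkey ({B}⁺ restricted to this set is {B, E}), so split on B -> E into {B, E} and {A, B, C, D, F}.
{B, E} has no BCNF violation.
In {A, B, C, D, F}, {D, F} is not a superkey ({D, F}⁺ restricted to this set is {A, C, D, F}), so split on D, F -> A, C into {A, C, D, F} and {B, D, F}.
In {A, C, D, F}, {C} is not a superkey ({C}⁺ restricted to this set is {A, C}), so split on C -> A into {A, C} and {C, D, F}.
{A, C} has no BCNF violation.
{C, D, F} has no BCNF violation.
{B, D, F} has no BCNF violation.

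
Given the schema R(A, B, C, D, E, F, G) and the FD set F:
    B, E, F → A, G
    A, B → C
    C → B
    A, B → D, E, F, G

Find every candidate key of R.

{A, B}, {A, C}, {B, E, F}, {C, E, F}

Closure of {A, B} is {A, B, C, D, E, F, G}, the whole schema; {A, B} is a candidate key.
Closure of {A, C} is {A, B, C, D, E, F, G}, the whole schema; {A, C} is a candidate key.
Closure of {B, E, F} is {A, B, C, D, E, F, G}, the whole schema; {B, E, F} is a candidate key.
Closure of {C, E, F} is {A, B, C, D, E, F, G}, the whole schema; {C, E, F} is a candidate key.
No proper subset of any of these is a key, and no other minimal superkey exists.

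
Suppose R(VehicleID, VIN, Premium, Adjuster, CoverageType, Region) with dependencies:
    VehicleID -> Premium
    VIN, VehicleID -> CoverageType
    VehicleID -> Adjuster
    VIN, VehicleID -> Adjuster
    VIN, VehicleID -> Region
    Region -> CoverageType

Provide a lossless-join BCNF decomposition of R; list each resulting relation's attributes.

{Adjuster, Premium, VehicleID}; {CoverageType, Region}; {Region, VIN, VehicleID}

Candidate key of the original relation: {VIN, VehicleID}.
In {Adjuster, CoverageType, Premium, Region, VIN, VehicleID}, {VehicleID} is not a superkey ({VehicleID}⁺ restricted to this set is {Adjuster, Premium, VehicleID}), so split on VehicleID -> Adjuster, Premium into {Adjuster, Premium, VehicleID} and {CoverageType, Region, VIN, VehicleID}.
{Adjuster, Premium, VehicleID} is in BCNF.
In {CoverageType, Region, VIN, VehicleID}, {Region} is not a superkey ({Region}⁺ restricted to this set is {CoverageType, Region}), so split on Region -> CoverageType into {CoverageType, Region} and {Region, VIN, VehicleID}.
{CoverageType, Region} is in BCNF.
{Region, VIN, VehicleID} is in BCNF.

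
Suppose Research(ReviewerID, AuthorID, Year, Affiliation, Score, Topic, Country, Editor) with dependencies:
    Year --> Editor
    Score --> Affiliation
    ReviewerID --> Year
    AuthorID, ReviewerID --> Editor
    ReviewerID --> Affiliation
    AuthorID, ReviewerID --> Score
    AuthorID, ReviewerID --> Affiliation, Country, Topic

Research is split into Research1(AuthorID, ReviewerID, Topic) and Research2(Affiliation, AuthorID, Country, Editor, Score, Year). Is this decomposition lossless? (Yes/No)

Research1 ∩ Research2 = {AuthorID}; its closure under F is {AuthorID}.
Neither Research1 nor Research2 is contained in that closure, so the decomposition is lossy.

No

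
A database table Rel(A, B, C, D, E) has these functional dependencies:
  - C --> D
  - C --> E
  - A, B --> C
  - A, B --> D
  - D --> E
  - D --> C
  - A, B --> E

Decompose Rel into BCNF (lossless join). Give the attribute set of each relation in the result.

Candidate key of the original relation: {A, B}.
In {A, B, C, D, E}, {C} is not a superkey ({C}⁺ restricted to this set is {C, D, E}), so split on C --> D, E into {C, D, E} and {A, B, C}.
{C, D, E} has no BCNF violation.
{A, B, C} has no BCNF violation.

{A, B, C}; {C, D, E}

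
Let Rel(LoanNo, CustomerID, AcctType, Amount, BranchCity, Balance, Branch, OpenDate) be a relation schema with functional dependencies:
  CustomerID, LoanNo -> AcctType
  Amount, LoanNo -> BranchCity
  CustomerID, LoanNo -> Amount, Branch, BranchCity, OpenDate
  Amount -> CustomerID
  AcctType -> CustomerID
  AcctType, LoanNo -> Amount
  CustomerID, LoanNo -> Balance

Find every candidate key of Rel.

{LoanNo} never appears on the right of any FD, so every key must include it.
{AcctType, LoanNo}⁺ = {AcctType, Amount, Balance, Branch, BranchCity, CustomerID, LoanNo, OpenDate}, which is every attribute, so {AcctType, LoanNo} is a candidate key.
{Amount, LoanNo}⁺ = {AcctType, Amount, Balance, Branch, BranchCity, CustomerID, LoanNo, OpenDate}, which is every attribute, so {Amount, LoanNo} is a candidate key.
{CustomerID, LoanNo}⁺ = {AcctType, Amount, Balance, Branch, BranchCity, CustomerID, LoanNo, OpenDate}, which is every attribute, so {CustomerID, LoanNo} is a candidate key.
These are minimal and exhaustive — every other superkey contains one of them.

{AcctType, LoanNo}, {Amount, LoanNo}, {CustomerID, LoanNo}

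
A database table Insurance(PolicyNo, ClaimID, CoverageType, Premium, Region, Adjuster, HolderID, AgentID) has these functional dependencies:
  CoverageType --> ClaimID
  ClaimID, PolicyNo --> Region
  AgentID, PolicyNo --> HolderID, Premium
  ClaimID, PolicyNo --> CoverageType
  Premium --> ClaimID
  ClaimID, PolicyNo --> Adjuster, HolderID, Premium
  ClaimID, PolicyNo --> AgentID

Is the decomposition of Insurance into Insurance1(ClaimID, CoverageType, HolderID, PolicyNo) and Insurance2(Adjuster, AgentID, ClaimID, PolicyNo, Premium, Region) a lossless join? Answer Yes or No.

The shared attributes are {ClaimID, PolicyNo} and {ClaimID, PolicyNo}⁺ = {Adjuster, AgentID, ClaimID, CoverageType, HolderID, PolicyNo, Premium, Region}.
This includes all of Insurance1, so the common attributes are a superkey of Insurance1 — the join is lossless.

Yes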